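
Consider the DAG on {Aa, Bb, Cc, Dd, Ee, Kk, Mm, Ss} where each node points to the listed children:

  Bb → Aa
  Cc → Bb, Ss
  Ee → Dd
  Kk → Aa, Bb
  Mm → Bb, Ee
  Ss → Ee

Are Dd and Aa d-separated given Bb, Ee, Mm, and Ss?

We examine all 4 paths between Dd and Aa:
Path 1: Dd ← Ee ← Mm → Bb ← Kk → Aa
  Ee is a chain here and Ee is conditioned on, so the path is blocked at Ee.
Path 2: Dd ← Ee ← Mm → Bb → Aa
  Ee is a chain here and Ee is conditioned on, so the path is blocked at Ee.
Path 3: Dd ← Ee ← Ss ← Cc → Bb ← Kk → Aa
  Ee is a chain here and Ee is conditioned on, so the path is blocked at Ee.
Path 4: Dd ← Ee ← Ss ← Cc → Bb → Aa
  Ee is a chain here and Ee is conditioned on, so the path is blocked at Ee.
Every path is blocked, so Dd and Aa are d-separated given {Bb, Ee, Mm, Ss}.

Yes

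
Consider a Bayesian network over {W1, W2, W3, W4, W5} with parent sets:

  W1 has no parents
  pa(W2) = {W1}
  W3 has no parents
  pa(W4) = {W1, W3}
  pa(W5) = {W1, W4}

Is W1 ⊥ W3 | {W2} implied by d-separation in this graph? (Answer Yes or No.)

There are 2 undirected paths between W1 and W3; checking each against the conditioning set {W2}:
Path 1: W1 → W5 ← W4 ← W3
  W5 is a collider here and neither W5 nor any of its descendants is conditioned on, so the collider stays closed — the path is blocked at W5.
Path 2: W1 → W4 ← W3
  W4 is a collider here and neither W4 nor any of its descendants is conditioned on, so the collider stays closed — the path is blocked at W4.
All paths are blocked; W1 ⊥ W3 | {W2} holds.

Yes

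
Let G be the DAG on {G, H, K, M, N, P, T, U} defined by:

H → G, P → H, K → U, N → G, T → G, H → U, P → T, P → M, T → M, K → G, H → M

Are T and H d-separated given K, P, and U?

There are 6 undirected paths between T and H; checking each against the conditioning set {K, P, U}:
Path 1: T → G ← H
  G is a collider here and neither G nor any of its descendants is conditioned on, so the collider stays closed — the path is blocked at G.
Path 2: T → G ← K → U ← H
  G is a collider here and neither G nor any of its descendants is conditioned on, so the collider stays closed — the path is blocked at G.
Path 3: T ← P → H
  P is a fork here and P is conditioned on, so the path is blocked at P.
Path 4: T ← P → M ← H
  P is a fork here and P is conditioned on, so the path is blocked at P.
Path 5: T → M ← H
  M is a collider here and neither M nor any of its descendants is conditioned on, so the collider stays closed — the path is blocked at M.
Path 6: T → M ← P → H
  M is a collider here and neither M nor any of its descendants is conditioned on, so the collider stays closed — the path is blocked at M.
All paths are blocked; T ⊥ H | {K, P, U} holds.

Yes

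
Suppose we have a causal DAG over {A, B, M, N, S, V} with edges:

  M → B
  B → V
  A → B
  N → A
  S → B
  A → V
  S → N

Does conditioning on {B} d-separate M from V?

No

3 paths connect M and V; each must be blocked for d-separation to hold:
Path 1: M → B ← A → V
  B is a collider and B is conditioned on, which opens it; A is a fork and A is not conditioned on — no node blocks this path, so it is active.
Path 2: M → B → V
  B is a chain here and B is conditioned on, so the path is blocked at B.
Path 3: M → B ← S → N → A → V
  B is a collider and B is conditioned on, which opens it; S is a fork and S is not conditioned on; N is a chain and N is not conditioned on; A is a chain and A is not conditioned on — no node blocks this path, so it is active.
At least one path is unblocked, so d-separation fails.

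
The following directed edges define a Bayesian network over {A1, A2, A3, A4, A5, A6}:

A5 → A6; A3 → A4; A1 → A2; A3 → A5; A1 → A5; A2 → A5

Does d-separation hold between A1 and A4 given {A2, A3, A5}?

Yes

There are 2 undirected paths between A1 and A4; checking each against the conditioning set {A2, A3, A5}:
Path 1: A1 → A5 ← A3 → A4
  A3 is a fork here and A3 is conditioned on, so the path is blocked at A3.
Path 2: A1 → A2 → A5 ← A3 → A4
  A2 is a chain here and A2 is conditioned on, so the path is blocked at A2.
Every path is blocked, so A1 and A4 are d-separated given {A2, A3, A5}.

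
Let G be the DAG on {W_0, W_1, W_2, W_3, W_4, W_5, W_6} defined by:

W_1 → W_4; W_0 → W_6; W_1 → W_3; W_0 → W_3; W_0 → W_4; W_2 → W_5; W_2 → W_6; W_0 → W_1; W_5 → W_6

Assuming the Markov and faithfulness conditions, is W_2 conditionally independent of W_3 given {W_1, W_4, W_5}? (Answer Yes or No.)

6 paths connect W_2 and W_3; each must be blocked for d-separation to hold:
  1. W_2 → W_6 ← W_0 → W_4 ← W_1 → W_3 — W_6:collider[blocks]; W_0:fork[open]; W_4:collider[open]; W_1:fork[blocks] ⇒ blocked
  2. W_2 → W_6 ← W_0 → W_1 → W_3 — W_6:collider[blocks]; W_0:fork[open]; W_1:chain[blocks] ⇒ blocked
  3. W_2 → W_6 ← W_0 → W_3 — W_6:collider[blocks]; W_0:fork[open] ⇒ blocked
  4. W_2 → W_5 → W_6 ← W_0 → W_4 ← W_1 → W_3 — W_5:chain[blocks]; W_6:collider[blocks]; W_0:fork[open]; W_4:collider[open]; W_1:fork[blocks] ⇒ blocked
  5. W_2 → W_5 → W_6 ← W_0 → W_1 → W_3 — W_5:chain[blocks]; W_6:collider[blocks]; W_0:fork[open]; W_1:chain[blocks] ⇒ blocked
  6. W_2 → W_5 → W_6 ← W_0 → W_3 — W_5:chain[blocks]; W_6:collider[blocks]; W_0:fork[open] ⇒ blocked
Since every path is blocked, d-separation holds.

Yes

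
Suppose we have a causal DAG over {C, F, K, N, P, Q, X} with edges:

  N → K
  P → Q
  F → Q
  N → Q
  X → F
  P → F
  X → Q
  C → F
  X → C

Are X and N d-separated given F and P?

Yes

5 paths connect X and N; each must be blocked for d-separation to hold:
Path 1: X → C → F → Q ← N
  F is a chain here and F is conditioned on, so the path is blocked at F.
Path 2: X → C → F ← P → Q ← N
  P is a fork here and P is conditioned on, so the path is blocked at P.
Path 3: X → Q ← N
  Q is a collider here and neither Q nor any of its descendants is conditioned on, so the collider stays closed — the path is blocked at Q.
Path 4: X → F → Q ← N
  F is a chain here and F is conditioned on, so the path is blocked at F.
Path 5: X → F ← P → Q ← N
  P is a fork here and P is conditioned on, so the path is blocked at P.
Since every path is blocked, d-separation holds.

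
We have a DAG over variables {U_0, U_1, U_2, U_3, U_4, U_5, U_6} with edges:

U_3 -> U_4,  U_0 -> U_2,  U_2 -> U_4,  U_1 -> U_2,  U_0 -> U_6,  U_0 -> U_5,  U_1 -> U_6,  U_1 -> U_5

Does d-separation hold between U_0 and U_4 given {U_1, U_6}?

We examine all 3 paths between U_0 and U_4:
Path 1: U_0 → U_2 → U_4
  U_2 is a chain and U_2 is not conditioned on — no node blocks this path, so it is active.
Path 2: U_0 → U_5 ← U_1 → U_2 → U_4
  U_5 is a collider here and neither U_5 nor any of its descendants is conditioned on, so the collider stays closed — the path is blocked at U_5.
Path 3: U_0 → U_6 ← U_1 → U_2 → U_4
  U_1 is a fork here and U_1 is conditioned on, so the path is blocked at U_1.
Since the path U_0 → U_2 → U_4 is active, U_0 and U_4 are not d-separated given {U_1, U_6}.

No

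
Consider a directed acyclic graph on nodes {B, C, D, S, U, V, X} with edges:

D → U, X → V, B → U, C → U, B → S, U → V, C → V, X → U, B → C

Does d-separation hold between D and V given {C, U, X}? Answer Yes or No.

There are 4 undirected paths between D and V; checking each against the conditioning set {C, U, X}:
Path 1: D → U ← C → V
  C is a fork here and C is conditioned on, so the path is blocked at C.
Path 2: D → U ← X → V
  X is a fork here and X is conditioned on, so the path is blocked at X.
Path 3: D → U ← B → C → V
  C is a chain here and C is conditioned on, so the path is blocked at C.
Path 4: D → U → V
  U is a chain here and U is conditioned on, so the path is blocked at U.
Since every path is blocked, d-separation holds.

Yes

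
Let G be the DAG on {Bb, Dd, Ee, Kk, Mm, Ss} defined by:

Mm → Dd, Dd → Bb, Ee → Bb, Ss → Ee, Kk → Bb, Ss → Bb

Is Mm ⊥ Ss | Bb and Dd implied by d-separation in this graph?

There are 2 undirected paths between Mm and Ss; checking each against the conditioning set {Bb, Dd}:
Path 1: Mm → Dd → Bb ← Ss
  Dd is a chain here and Dd is conditioned on, so the path is blocked at Dd.
Path 2: Mm → Dd → Bb ← Ee ← Ss
  Dd is a chain here and Dd is conditioned on, so the path is blocked at Dd.
Every path is blocked, so Mm and Ss are d-separated given {Bb, Dd}.

Yes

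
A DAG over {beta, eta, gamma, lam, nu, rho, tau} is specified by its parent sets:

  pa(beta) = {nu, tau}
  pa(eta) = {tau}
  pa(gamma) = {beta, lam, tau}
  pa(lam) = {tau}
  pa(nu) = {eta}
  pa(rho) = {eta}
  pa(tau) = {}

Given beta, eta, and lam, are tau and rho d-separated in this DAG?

4 paths connect tau and rho; each must be blocked for d-separation to hold:
  1. tau → beta ← nu ← eta → rho — beta:collider[open]; nu:chain[open]; eta:fork[blocks] ⇒ blocked
  2. tau → gamma ← beta ← nu ← eta → rho — gamma:collider[blocks]; beta:chain[blocks]; nu:chain[open]; eta:fork[blocks] ⇒ blocked
  3. tau → lam → gamma ← beta ← nu ← eta → rho — lam:chain[blocks]; gamma:collider[blocks]; beta:chain[blocks]; nu:chain[open]; eta:fork[blocks] ⇒ blocked
  4. tau → eta → rho — eta:chain[blocks] ⇒ blocked
All paths are blocked; tau ⊥ rho | {beta, eta, lam} holds.

Yes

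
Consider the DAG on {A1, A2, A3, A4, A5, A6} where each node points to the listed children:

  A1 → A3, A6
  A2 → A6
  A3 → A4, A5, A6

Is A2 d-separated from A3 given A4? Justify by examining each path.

Yes

Enumerating the 2 paths from A2 to A3 and testing each for blocking by {A4}:
Path 1: A2 → A6 ← A1 → A3
  A6 is a collider here and neither A6 nor any of its descendants is conditioned on, so the collider stays closed — the path is blocked at A6.
Path 2: A2 → A6 ← A3
  A6 is a collider here and neither A6 nor any of its descendants is conditioned on, so the collider stays closed — the path is blocked at A6.
All paths are blocked; A2 ⊥ A3 | {A4} holds.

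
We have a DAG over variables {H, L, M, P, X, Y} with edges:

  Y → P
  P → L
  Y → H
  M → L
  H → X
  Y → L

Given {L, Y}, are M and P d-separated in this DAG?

We examine all 2 paths between M and P:
Path 1: M → L ← P
  L is a collider and L is conditioned on, which opens it — no node blocks this path, so it is active.
Path 2: M → L ← Y → P
  Y is a fork here and Y is conditioned on, so the path is blocked at Y.
Because an active path exists, M and P are not d-separated.

No — M and P are not d-separated given {L, Y}.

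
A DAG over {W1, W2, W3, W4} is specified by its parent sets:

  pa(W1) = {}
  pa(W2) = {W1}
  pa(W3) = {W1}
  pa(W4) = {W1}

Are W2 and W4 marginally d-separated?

No

There is one path between W2 and W4:
Path 1: W2 ← W1 → W4
  W1 is a fork and W1 is not conditioned on — no node blocks this path, so it is active.
Because an active path exists, W2 and W4 are not d-separated.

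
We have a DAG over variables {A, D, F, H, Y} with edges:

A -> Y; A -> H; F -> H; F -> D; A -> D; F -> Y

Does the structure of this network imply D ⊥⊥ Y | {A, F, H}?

There are 4 undirected paths between D and Y; checking each against the conditioning set {A, F, H}:
Path 1: D ← A → H ← F → Y
  A is a fork here and A is conditioned on, so the path is blocked at A.
Path 2: D ← A → Y
  A is a fork here and A is conditioned on, so the path is blocked at A.
Path 3: D ← F → H ← A → Y
  F is a fork here and F is conditioned on, so the path is blocked at F.
Path 4: D ← F → Y
  F is a fork here and F is conditioned on, so the path is blocked at F.
Every path is blocked, so D and Y are d-separated given {A, F, H}.

Yes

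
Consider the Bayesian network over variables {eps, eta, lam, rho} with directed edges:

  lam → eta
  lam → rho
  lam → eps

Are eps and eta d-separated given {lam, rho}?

The only undirected path from eps to eta is:
Path 1: eps ← lam → eta
  lam is a fork here and lam is conditioned on, so the path is blocked at lam.
All paths are blocked; eps ⊥ eta | {lam, rho} holds.

Yes — eps and eta are d-separated given {lam, rho}.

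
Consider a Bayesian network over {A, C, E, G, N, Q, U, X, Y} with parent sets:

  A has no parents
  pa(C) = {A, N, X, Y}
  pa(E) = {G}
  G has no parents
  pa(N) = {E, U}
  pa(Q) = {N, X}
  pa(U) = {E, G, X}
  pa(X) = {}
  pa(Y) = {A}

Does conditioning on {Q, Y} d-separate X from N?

No

Enumerating the 5 paths from X to N and testing each for blocking by {Q, Y}:
Path 1: X → Q ← N
  Q is a collider and Q is conditioned on, which opens it — no node blocks this path, so it is active.
Path 2: X → C ← N
  C is a collider here and neither C nor any of its descendants is conditioned on, so the collider stays closed — the path is blocked at C.
Path 3: X → U → N
  U is a chain and U is not conditioned on — no node blocks this path, so it is active.
Path 4: X → U ← G → E → N
  U is a collider and its descendant Q is conditioned on, which opens it; G is a fork and G is not conditioned on; E is a chain and E is not conditioned on — no node blocks this path, so it is active.
Path 5: X → U ← E → N
  U is a collider and its descendant Q is conditioned on, which opens it; E is a fork and E is not conditioned on — no node blocks this path, so it is active.
Since the path X → Q ← N is active, X and N are not d-separated given {Q, Y}.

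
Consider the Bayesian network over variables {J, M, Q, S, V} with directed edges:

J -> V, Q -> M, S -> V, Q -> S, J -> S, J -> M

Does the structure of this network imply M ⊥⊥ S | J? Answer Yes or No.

No

Enumerating the 3 paths from M to S and testing each for blocking by {J}:
  1. M ← J → S — J:fork[blocks] ⇒ blocked
  2. M ← J → V ← S — J:fork[blocks]; V:collider[blocks] ⇒ blocked
  3. M ← Q → S — Q:fork[open] ⇒ active
Since the path M ← Q → S is active, M and S are not d-separated given {J}.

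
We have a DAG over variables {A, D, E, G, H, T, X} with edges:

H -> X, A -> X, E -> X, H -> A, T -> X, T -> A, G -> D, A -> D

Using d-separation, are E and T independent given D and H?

We examine all 3 paths between E and T:
Path 1: E → X ← H → A ← T
  X is a collider here and neither X nor any of its descendants is conditioned on, so the collider stays closed — the path is blocked at X.
Path 2: E → X ← T
  X is a collider here and neither X nor any of its descendants is conditioned on, so the collider stays closed — the path is blocked at X.
Path 3: E → X ← A ← T
  X is a collider here and neither X nor any of its descendants is conditioned on, so the collider stays closed — the path is blocked at X.
Every path is blocked, so E and T are d-separated given {D, H}.

Yes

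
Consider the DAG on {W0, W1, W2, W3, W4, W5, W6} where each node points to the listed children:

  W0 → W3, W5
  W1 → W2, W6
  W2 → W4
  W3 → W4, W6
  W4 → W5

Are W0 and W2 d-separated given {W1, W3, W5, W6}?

No

There are 4 undirected paths between W0 and W2; checking each against the conditioning set {W1, W3, W5, W6}:
Path 1: W0 → W3 → W4 ← W2
  W3 is a chain here and W3 is conditioned on, so the path is blocked at W3.
Path 2: W0 → W3 → W6 ← W1 → W2
  W3 is a chain here and W3 is conditioned on, so the path is blocked at W3.
Path 3: W0 → W5 ← W4 ← W2
  W5 is a collider and W5 is conditioned on, which opens it; W4 is a chain and W4 is not conditioned on — no node blocks this path, so it is active.
Path 4: W0 → W5 ← W4 ← W3 → W6 ← W1 → W2
  W3 is a fork here and W3 is conditioned on, so the path is blocked at W3.
Since the path W0 → W5 ← W4 ← W2 is active, W0 and W2 are not d-separated given {W1, W3, W5, W6}.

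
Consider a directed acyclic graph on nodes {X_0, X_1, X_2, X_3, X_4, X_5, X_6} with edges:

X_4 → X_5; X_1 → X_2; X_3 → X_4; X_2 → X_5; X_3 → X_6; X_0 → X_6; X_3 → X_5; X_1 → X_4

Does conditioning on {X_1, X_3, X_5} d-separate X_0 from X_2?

There are 4 undirected paths between X_0 and X_2; checking each against the conditioning set {X_1, X_3, X_5}:
  1. X_0 → X_6 ← X_3 → X_4 ← X_1 → X_2 — X_6:collider[blocks]; X_3:fork[blocks]; X_4:collider[open]; X_1:fork[blocks] ⇒ blocked
  2. X_0 → X_6 ← X_3 → X_4 → X_5 ← X_2 — X_6:collider[blocks]; X_3:fork[blocks]; X_4:chain[open]; X_5:collider[open] ⇒ blocked
  3. X_0 → X_6 ← X_3 → X_5 ← X_4 ← X_1 → X_2 — X_6:collider[blocks]; X_3:fork[blocks]; X_5:collider[open]; X_4:chain[open]; X_1:fork[blocks] ⇒ blocked
  4. X_0 → X_6 ← X_3 → X_5 ← X_2 — X_6:collider[blocks]; X_3:fork[blocks]; X_5:collider[open] ⇒ blocked
Since every path is blocked, d-separation holds.

Yes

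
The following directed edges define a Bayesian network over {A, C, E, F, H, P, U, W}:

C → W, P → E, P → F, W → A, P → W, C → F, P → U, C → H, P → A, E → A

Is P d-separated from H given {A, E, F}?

4 paths connect P and H; each must be blocked for d-separation to hold:
  1. P → F ← C → H — F:collider[open]; C:fork[open] ⇒ active
  2. P → A ← W ← C → H — A:collider[open]; W:chain[open]; C:fork[open] ⇒ active
  3. P → E → A ← W ← C → H — E:chain[blocks]; A:collider[open]; W:chain[open]; C:fork[open] ⇒ blocked
  4. P → W ← C → H — W:collider[open]; C:fork[open] ⇒ active
At least one path is unblocked, so d-separation fails.

No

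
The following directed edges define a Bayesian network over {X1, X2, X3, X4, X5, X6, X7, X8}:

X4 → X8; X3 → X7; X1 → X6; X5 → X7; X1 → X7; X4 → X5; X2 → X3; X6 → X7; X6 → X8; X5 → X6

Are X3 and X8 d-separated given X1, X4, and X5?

Enumerating the 6 paths from X3 to X8 and testing each for blocking by {X1, X4, X5}:
Path 1: X3 → X7 ← X6 → X8
  X7 is a collider here and neither X7 nor any of its descendants is conditioned on, so the collider stays closed — the path is blocked at X7.
Path 2: X3 → X7 ← X6 ← X5 ← X4 → X8
  X7 is a collider here and neither X7 nor any of its descendants is conditioned on, so the collider stays closed — the path is blocked at X7.
Path 3: X3 → X7 ← X5 ← X4 → X8
  X7 is a collider here and neither X7 nor any of its descendants is conditioned on, so the collider stays closed — the path is blocked at X7.
Path 4: X3 → X7 ← X5 → X6 → X8
  X7 is a collider here and neither X7 nor any of its descendants is conditioned on, so the collider stays closed — the path is blocked at X7.
Path 5: X3 → X7 ← X1 → X6 → X8
  X7 is a collider here and neither X7 nor any of its descendants is conditioned on, so the collider stays closed — the path is blocked at X7.
Path 6: X3 → X7 ← X1 → X6 ← X5 ← X4 → X8
  X7 is a collider here and neither X7 nor any of its descendants is conditioned on, so the collider stays closed — the path is blocked at X7.
All paths are blocked; X3 ⊥ X8 | {X1, X4, X5} holds.

Yes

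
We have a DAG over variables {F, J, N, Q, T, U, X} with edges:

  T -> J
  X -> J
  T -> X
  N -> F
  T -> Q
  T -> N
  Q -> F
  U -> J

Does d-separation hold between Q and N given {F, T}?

There are 2 undirected paths between Q and N; checking each against the conditioning set {F, T}:
  1. Q ← T → N — T:fork[blocks] ⇒ blocked
  2. Q → F ← N — F:collider[open] ⇒ active
Since the path Q → F ← N is active, Q and N are not d-separated given {F, T}.

No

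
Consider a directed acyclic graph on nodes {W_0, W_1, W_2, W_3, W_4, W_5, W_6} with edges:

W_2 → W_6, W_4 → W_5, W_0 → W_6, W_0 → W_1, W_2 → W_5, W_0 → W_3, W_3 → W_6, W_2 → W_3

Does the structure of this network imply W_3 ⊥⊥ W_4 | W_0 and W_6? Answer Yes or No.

Yes

There are 3 undirected paths between W_3 and W_4; checking each against the conditioning set {W_0, W_6}:
Path 1: W_3 ← W_2 → W_5 ← W_4
  W_5 is a collider here and neither W_5 nor any of its descendants is conditioned on, so the collider stays closed — the path is blocked at W_5.
Path 2: W_3 ← W_0 → W_6 ← W_2 → W_5 ← W_4
  W_0 is a fork here and W_0 is conditioned on, so the path is blocked at W_0.
Path 3: W_3 → W_6 ← W_2 → W_5 ← W_4
  W_5 is a collider here and neither W_5 nor any of its descendants is conditioned on, so the collider stays closed — the path is blocked at W_5.
Every path is blocked, so W_3 and W_4 are d-separated given {W_0, W_6}.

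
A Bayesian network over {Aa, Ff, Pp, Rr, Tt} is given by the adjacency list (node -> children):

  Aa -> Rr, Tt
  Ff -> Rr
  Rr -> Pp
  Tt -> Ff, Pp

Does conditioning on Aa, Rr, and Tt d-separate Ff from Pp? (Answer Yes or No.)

Yes

There are 4 undirected paths between Ff and Pp; checking each against the conditioning set {Aa, Rr, Tt}:
Path 1: Ff ← Tt ← Aa → Rr → Pp
  Tt is a chain here and Tt is conditioned on, so the path is blocked at Tt.
Path 2: Ff ← Tt → Pp
  Tt is a fork here and Tt is conditioned on, so the path is blocked at Tt.
Path 3: Ff → Rr ← Aa → Tt → Pp
  Aa is a fork here and Aa is conditioned on, so the path is blocked at Aa.
Path 4: Ff → Rr → Pp
  Rr is a chain here and Rr is conditioned on, so the path is blocked at Rr.
Every path is blocked, so Ff and Pp are d-separated given {Aa, Rr, Tt}.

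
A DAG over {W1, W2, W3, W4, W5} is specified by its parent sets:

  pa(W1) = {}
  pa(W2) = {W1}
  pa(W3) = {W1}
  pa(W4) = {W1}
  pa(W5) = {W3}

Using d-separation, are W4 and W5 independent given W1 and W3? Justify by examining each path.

There is one path between W4 and W5:
Path 1: W4 ← W1 → W3 → W5
  W1 is a fork here and W1 is conditioned on, so the path is blocked at W1.
Every path is blocked, so W4 and W5 are d-separated given {W1, W3}.

Yes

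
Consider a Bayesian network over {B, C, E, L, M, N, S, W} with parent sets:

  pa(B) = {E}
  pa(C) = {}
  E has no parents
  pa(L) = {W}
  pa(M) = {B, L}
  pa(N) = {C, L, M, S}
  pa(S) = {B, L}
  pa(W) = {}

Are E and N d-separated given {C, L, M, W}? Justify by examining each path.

No — E and N are not d-separated given {C, L, M, W}.

There are 6 undirected paths between E and N; checking each against the conditioning set {C, L, M, W}:
  1. E → B → S → N — B:chain[open]; S:chain[open] ⇒ active
  2. E → B → S ← L → M → N — B:chain[open]; S:collider[blocks]; L:fork[blocks]; M:chain[blocks] ⇒ blocked
  3. E → B → S ← L → N — B:chain[open]; S:collider[blocks]; L:fork[blocks] ⇒ blocked
  4. E → B → M → N — B:chain[open]; M:chain[blocks] ⇒ blocked
  5. E → B → M ← L → S → N — B:chain[open]; M:collider[open]; L:fork[blocks]; S:chain[open] ⇒ blocked
  6. E → B → M ← L → N — B:chain[open]; M:collider[open]; L:fork[blocks] ⇒ blocked
Because an active path exists, E and N are not d-separated.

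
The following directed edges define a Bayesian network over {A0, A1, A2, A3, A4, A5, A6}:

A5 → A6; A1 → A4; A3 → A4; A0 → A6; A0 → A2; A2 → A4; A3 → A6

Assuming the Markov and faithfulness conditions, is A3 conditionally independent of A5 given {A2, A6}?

No — A3 and A5 are not d-separated given {A2, A6}.

We examine all 2 paths between A3 and A5:
Path 1: A3 → A4 ← A2 ← A0 → A6 ← A5
  A4 is a collider here and neither A4 nor any of its descendants is conditioned on, so the collider stays closed — the path is blocked at A4.
Path 2: A3 → A6 ← A5
  A6 is a collider and A6 is conditioned on, which opens it — no node blocks this path, so it is active.
Since the path A3 → A6 ← A5 is active, A3 and A5 are not d-separated given {A2, A6}.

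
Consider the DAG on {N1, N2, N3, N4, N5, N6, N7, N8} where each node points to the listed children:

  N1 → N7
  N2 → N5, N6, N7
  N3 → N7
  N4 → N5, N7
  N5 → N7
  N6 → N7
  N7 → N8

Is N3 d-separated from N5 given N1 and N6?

Yes

Enumerating the 4 paths from N3 to N5 and testing each for blocking by {N1, N6}:
  1. N3 → N7 ← N5 — N7:collider[blocks] ⇒ blocked
  2. N3 → N7 ← N6 ← N2 → N5 — N7:collider[blocks]; N6:chain[blocks]; N2:fork[open] ⇒ blocked
  3. N3 → N7 ← N2 → N5 — N7:collider[blocks]; N2:fork[open] ⇒ blocked
  4. N3 → N7 ← N4 → N5 — N7:collider[blocks]; N4:fork[open] ⇒ blocked
All paths are blocked; N3 ⊥ N5 | {N1, N6} holds.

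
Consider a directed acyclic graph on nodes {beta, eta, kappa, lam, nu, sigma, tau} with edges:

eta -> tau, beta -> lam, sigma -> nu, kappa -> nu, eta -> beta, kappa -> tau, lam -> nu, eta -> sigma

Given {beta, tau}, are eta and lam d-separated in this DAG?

We examine all 3 paths between eta and lam:
Path 1: eta → sigma → nu ← lam
  nu is a collider here and neither nu nor any of its descendants is conditioned on, so the collider stays closed — the path is blocked at nu.
Path 2: eta → beta → lam
  beta is a chain here and beta is conditioned on, so the path is blocked at beta.
Path 3: eta → tau ← kappa → nu ← lam
  nu is a collider here and neither nu nor any of its descendants is conditioned on, so the collider stays closed — the path is blocked at nu.
Every path is blocked, so eta and lam are d-separated given {beta, tau}.

Yes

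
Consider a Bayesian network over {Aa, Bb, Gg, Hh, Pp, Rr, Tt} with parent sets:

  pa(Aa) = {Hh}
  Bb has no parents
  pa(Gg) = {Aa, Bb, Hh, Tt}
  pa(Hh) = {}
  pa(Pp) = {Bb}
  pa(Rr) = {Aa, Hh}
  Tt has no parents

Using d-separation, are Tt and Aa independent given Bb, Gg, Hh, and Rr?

No — Tt and Aa are not d-separated given {Bb, Gg, Hh, Rr}.

We examine all 3 paths between Tt and Aa:
  1. Tt → Gg ← Hh → Aa — Gg:collider[open]; Hh:fork[blocks] ⇒ blocked
  2. Tt → Gg ← Hh → Rr ← Aa — Gg:collider[open]; Hh:fork[blocks]; Rr:collider[open] ⇒ blocked
  3. Tt → Gg ← Aa — Gg:collider[open] ⇒ active
Since the path Tt → Gg ← Aa is active, Tt and Aa are not d-separated given {Bb, Gg, Hh, Rr}.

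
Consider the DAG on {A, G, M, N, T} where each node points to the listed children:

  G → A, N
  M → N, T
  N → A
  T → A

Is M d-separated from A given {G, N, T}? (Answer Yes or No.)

Yes

Enumerating the 3 paths from M to A and testing each for blocking by {G, N, T}:
Path 1: M → N → A
  N is a chain here and N is conditioned on, so the path is blocked at N.
Path 2: M → N ← G → A
  G is a fork here and G is conditioned on, so the path is blocked at G.
Path 3: M → T → A
  T is a chain here and T is conditioned on, so the path is blocked at T.
Since every path is blocked, d-separation holds.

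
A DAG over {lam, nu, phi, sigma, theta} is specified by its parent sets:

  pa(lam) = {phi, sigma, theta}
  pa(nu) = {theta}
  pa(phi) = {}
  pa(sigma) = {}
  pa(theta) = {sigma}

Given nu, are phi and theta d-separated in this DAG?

Yes

There are 2 undirected paths between phi and theta; checking each against the conditioning set {nu}:
  1. phi → lam ← theta — lam:collider[blocks] ⇒ blocked
  2. phi → lam ← sigma → theta — lam:collider[blocks]; sigma:fork[open] ⇒ blocked
Since every path is blocked, d-separation holds.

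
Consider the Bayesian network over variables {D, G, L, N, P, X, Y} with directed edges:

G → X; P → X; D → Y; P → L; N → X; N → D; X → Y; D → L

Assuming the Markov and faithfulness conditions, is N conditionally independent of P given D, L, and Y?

No

There are 4 undirected paths between N and P; checking each against the conditioning set {D, L, Y}:
  1. N → X ← P — X:collider[open] ⇒ active
  2. N → X → Y ← D → L ← P — X:chain[open]; Y:collider[open]; D:fork[blocks]; L:collider[open] ⇒ blocked
  3. N → D → L ← P — D:chain[blocks]; L:collider[open] ⇒ blocked
  4. N → D → Y ← X ← P — D:chain[blocks]; Y:collider[open]; X:chain[open] ⇒ blocked
Because an active path exists, N and P are not d-separated.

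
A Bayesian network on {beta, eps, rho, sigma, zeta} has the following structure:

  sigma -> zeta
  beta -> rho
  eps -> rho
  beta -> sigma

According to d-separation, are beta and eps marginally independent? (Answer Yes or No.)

Yes

Only one path connects beta and eps:
Path 1: beta → rho ← eps
  rho is a collider here and neither rho nor any of its descendants is conditioned on, so the collider stays closed — the path is blocked at rho.
Since every path is blocked, d-separation holds.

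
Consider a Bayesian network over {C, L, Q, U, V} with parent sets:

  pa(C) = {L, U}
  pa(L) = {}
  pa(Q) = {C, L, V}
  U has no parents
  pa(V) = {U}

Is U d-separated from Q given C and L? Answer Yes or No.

3 paths connect U and Q; each must be blocked for d-separation to hold:
Path 1: U → C ← L → Q
  L is a fork here and L is conditioned on, so the path is blocked at L.
Path 2: U → C → Q
  C is a chain here and C is conditioned on, so the path is blocked at C.
Path 3: U → V → Q
  V is a chain and V is not conditioned on — no node blocks this path, so it is active.
Since the path U → V → Q is active, U and Q are not d-separated given {C, L}.

No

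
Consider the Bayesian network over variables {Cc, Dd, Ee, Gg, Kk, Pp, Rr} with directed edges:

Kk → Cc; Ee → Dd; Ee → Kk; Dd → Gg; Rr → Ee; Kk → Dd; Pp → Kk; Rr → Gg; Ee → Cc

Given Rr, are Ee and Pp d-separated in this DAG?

There are 4 undirected paths between Ee and Pp; checking each against the conditioning set {Rr}:
  1. Ee ← Rr → Gg ← Dd ← Kk ← Pp — Rr:fork[blocks]; Gg:collider[blocks]; Dd:chain[open]; Kk:chain[open] ⇒ blocked
  2. Ee → Cc ← Kk ← Pp — Cc:collider[blocks]; Kk:chain[open] ⇒ blocked
  3. Ee → Dd ← Kk ← Pp — Dd:collider[blocks]; Kk:chain[open] ⇒ blocked
  4. Ee → Kk ← Pp — Kk:collider[blocks] ⇒ blocked
Since every path is blocked, d-separation holds.

Yes — Ee and Pp are d-separated given {Rr}.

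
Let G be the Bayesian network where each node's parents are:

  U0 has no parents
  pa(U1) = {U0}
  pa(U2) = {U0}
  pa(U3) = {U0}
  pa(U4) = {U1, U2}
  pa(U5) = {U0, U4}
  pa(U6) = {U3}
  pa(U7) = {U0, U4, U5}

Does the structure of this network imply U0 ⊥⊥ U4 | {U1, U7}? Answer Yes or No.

No

There are 6 undirected paths between U0 and U4; checking each against the conditioning set {U1, U7}:
  1. U0 → U7 ← U5 ← U4 — U7:collider[open]; U5:chain[open] ⇒ active
  2. U0 → U7 ← U4 — U7:collider[open] ⇒ active
  3. U0 → U5 → U7 ← U4 — U5:chain[open]; U7:collider[open] ⇒ active
  4. U0 → U5 ← U4 — U5:collider[open] ⇒ active
  5. U0 → U2 → U4 — U2:chain[open] ⇒ active
  6. U0 → U1 → U4 — U1:chain[blocks] ⇒ blocked
Since the path U0 → U7 ← U5 ← U4 is active, U0 and U4 are not d-separated given {U1, U7}.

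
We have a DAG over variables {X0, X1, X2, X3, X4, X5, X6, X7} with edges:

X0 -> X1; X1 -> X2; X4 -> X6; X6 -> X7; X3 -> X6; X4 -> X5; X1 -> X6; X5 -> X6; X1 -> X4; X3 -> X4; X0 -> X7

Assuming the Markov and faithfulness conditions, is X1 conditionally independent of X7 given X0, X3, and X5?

5 paths connect X1 and X7; each must be blocked for d-separation to hold:
Path 1: X1 → X4 ← X3 → X6 → X7
  X3 is a fork here and X3 is conditioned on, so the path is blocked at X3.
Path 2: X1 → X4 → X5 → X6 → X7
  X5 is a chain here and X5 is conditioned on, so the path is blocked at X5.
Path 3: X1 → X4 → X6 → X7
  X4 is a chain and X4 is not conditioned on; X6 is a chain and X6 is not conditioned on — no node blocks this path, so it is active.
Path 4: X1 ← X0 → X7
  X0 is a fork here and X0 is conditioned on, so the path is blocked at X0.
Path 5: X1 → X6 → X7
  X6 is a chain and X6 is not conditioned on — no node blocks this path, so it is active.
At least one path is unblocked, so d-separation fails.

No — X1 and X7 are not d-separated given {X0, X3, X5}.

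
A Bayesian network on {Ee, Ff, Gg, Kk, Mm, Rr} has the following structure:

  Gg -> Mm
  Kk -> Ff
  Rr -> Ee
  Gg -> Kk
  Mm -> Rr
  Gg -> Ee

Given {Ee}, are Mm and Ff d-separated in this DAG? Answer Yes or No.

No

There are 2 undirected paths between Mm and Ff; checking each against the conditioning set {Ee}:
Path 1: Mm → Rr → Ee ← Gg → Kk → Ff
  Rr is a chain and Rr is not conditioned on; Ee is a collider and Ee is conditioned on, which opens it; Gg is a fork and Gg is not conditioned on; Kk is a chain and Kk is not conditioned on — no node blocks this path, so it is active.
Path 2: Mm ← Gg → Kk → Ff
  Gg is a fork and Gg is not conditioned on; Kk is a chain and Kk is not conditioned on — no node blocks this path, so it is active.
Since the path Mm → Rr → Ee ← Gg → Kk → Ff is active, Mm and Ff are not d-separated given {Ee}.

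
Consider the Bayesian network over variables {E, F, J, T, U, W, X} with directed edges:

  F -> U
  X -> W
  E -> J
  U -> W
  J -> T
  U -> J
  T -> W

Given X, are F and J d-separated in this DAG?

There are 2 undirected paths between F and J; checking each against the conditioning set {X}:
Path 1: F → U → J
  U is a chain and U is not conditioned on — no node blocks this path, so it is active.
Path 2: F → U → W ← T ← J
  W is a collider here and neither W nor any of its descendants is conditioned on, so the collider stays closed — the path is blocked at W.
Because an active path exists, F and J are not d-separated.

No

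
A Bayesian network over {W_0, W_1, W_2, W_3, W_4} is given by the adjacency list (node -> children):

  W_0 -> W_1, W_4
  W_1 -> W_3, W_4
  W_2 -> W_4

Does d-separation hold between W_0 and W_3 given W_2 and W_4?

No

We examine all 2 paths between W_0 and W_3:
Path 1: W_0 → W_4 ← W_1 → W_3
  W_4 is a collider and W_4 is conditioned on, which opens it; W_1 is a fork and W_1 is not conditioned on — no node blocks this path, so it is active.
Path 2: W_0 → W_1 → W_3
  W_1 is a chain and W_1 is not conditioned on — no node blocks this path, so it is active.
Because an active path exists, W_0 and W_3 are not d-separated.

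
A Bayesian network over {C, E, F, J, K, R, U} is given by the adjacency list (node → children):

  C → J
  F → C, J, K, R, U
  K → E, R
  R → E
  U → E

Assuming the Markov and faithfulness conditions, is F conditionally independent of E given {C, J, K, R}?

Enumerating the 5 paths from F to E and testing each for blocking by {C, J, K, R}:
Path 1: F → U → E
  U is a chain and U is not conditioned on — no node blocks this path, so it is active.
Path 2: F → R → E
  R is a chain here and R is conditioned on, so the path is blocked at R.
Path 3: F → R ← K → E
  K is a fork here and K is conditioned on, so the path is blocked at K.
Path 4: F → K → E
  K is a chain here and K is conditioned on, so the path is blocked at K.
Path 5: F → K → R → E
  K is a chain here and K is conditioned on, so the path is blocked at K.
At least one path is unblocked, so d-separation fails.

No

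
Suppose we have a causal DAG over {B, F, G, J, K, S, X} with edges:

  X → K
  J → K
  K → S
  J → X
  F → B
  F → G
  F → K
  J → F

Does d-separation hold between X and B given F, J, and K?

There are 4 undirected paths between X and B; checking each against the conditioning set {F, J, K}:
  1. X ← J → K ← F → B — J:fork[blocks]; K:collider[open]; F:fork[blocks] ⇒ blocked
  2. X ← J → F → B — J:fork[blocks]; F:chain[blocks] ⇒ blocked
  3. X → K ← J → F → B — K:collider[open]; J:fork[blocks]; F:chain[blocks] ⇒ blocked
  4. X → K ← F → B — K:collider[open]; F:fork[blocks] ⇒ blocked
All paths are blocked; X ⊥ B | {F, J, K} holds.

Yes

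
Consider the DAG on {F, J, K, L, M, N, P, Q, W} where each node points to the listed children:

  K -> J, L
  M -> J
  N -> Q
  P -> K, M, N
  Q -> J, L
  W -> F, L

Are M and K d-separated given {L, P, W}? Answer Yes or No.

Yes

Enumerating the 6 paths from M to K and testing each for blocking by {L, P, W}:
  1. M ← P → N → Q → J ← K — P:fork[blocks]; N:chain[open]; Q:chain[open]; J:collider[blocks] ⇒ blocked
  2. M ← P → N → Q → L ← K — P:fork[blocks]; N:chain[open]; Q:chain[open]; L:collider[open] ⇒ blocked
  3. M ← P → K — P:fork[blocks] ⇒ blocked
  4. M → J ← K — J:collider[blocks] ⇒ blocked
  5. M → J ← Q ← N ← P → K — J:collider[blocks]; Q:chain[open]; N:chain[open]; P:fork[blocks] ⇒ blocked
  6. M → J ← Q → L ← K — J:collider[blocks]; Q:fork[open]; L:collider[open] ⇒ blocked
Every path is blocked, so M and K are d-separated given {L, P, W}.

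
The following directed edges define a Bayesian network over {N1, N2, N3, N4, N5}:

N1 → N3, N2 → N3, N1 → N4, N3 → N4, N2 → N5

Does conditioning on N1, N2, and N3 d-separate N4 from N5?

Yes

2 paths connect N4 and N5; each must be blocked for d-separation to hold:
Path 1: N4 ← N3 ← N2 → N5
  N3 is a chain here and N3 is conditioned on, so the path is blocked at N3.
Path 2: N4 ← N1 → N3 ← N2 → N5
  N1 is a fork here and N1 is conditioned on, so the path is blocked at N1.
Every path is blocked, so N4 and N5 are d-separated given {N1, N2, N3}.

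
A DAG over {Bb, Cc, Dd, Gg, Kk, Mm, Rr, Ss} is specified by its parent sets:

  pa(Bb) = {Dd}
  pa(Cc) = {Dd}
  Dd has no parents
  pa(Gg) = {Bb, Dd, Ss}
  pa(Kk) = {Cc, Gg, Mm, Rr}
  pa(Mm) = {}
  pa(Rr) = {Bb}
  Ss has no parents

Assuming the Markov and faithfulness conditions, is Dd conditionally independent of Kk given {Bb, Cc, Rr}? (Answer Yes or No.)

No — Dd and Kk are not d-separated given {Bb, Cc, Rr}.

5 paths connect Dd and Kk; each must be blocked for d-separation to hold:
Path 1: Dd → Gg → Kk
  Gg is a chain and Gg is not conditioned on — no node blocks this path, so it is active.
Path 2: Dd → Gg ← Bb → Rr → Kk
  Gg is a collider here and neither Gg nor any of its descendants is conditioned on, so the collider stays closed — the path is blocked at Gg.
Path 3: Dd → Bb → Rr → Kk
  Bb is a chain here and Bb is conditioned on, so the path is blocked at Bb.
Path 4: Dd → Bb → Gg → Kk
  Bb is a chain here and Bb is conditioned on, so the path is blocked at Bb.
Path 5: Dd → Cc → Kk
  Cc is a chain here and Cc is conditioned on, so the path is blocked at Cc.
At least one path is unblocked, so d-separation fails.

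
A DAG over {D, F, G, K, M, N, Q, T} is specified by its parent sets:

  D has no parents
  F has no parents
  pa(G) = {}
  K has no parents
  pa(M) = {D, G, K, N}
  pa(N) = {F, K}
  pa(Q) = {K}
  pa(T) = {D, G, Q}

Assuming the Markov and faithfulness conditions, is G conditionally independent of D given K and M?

No

6 paths connect G and D; each must be blocked for d-separation to hold:
  1. G → T ← D — T:collider[blocks] ⇒ blocked
  2. G → T ← Q ← K → N → M ← D — T:collider[blocks]; Q:chain[open]; K:fork[blocks]; N:chain[open]; M:collider[open] ⇒ blocked
  3. G → T ← Q ← K → M ← D — T:collider[blocks]; Q:chain[open]; K:fork[blocks]; M:collider[open] ⇒ blocked
  4. G → M ← K → Q → T ← D — M:collider[open]; K:fork[blocks]; Q:chain[open]; T:collider[blocks] ⇒ blocked
  5. G → M ← N ← K → Q → T ← D — M:collider[open]; N:chain[open]; K:fork[blocks]; Q:chain[open]; T:collider[blocks] ⇒ blocked
  6. G → M ← D — M:collider[open] ⇒ active
Since the path G → M ← D is active, G and D are not d-separated given {K, M}.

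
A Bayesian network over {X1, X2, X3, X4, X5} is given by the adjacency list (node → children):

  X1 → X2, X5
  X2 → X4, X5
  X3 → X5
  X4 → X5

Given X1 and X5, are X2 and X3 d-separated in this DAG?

3 paths connect X2 and X3; each must be blocked for d-separation to hold:
  1. X2 → X4 → X5 ← X3 — X4:chain[open]; X5:collider[open] ⇒ active
  2. X2 → X5 ← X3 — X5:collider[open] ⇒ active
  3. X2 ← X1 → X5 ← X3 — X1:fork[blocks]; X5:collider[open] ⇒ blocked
Because an active path exists, X2 and X3 are not d-separated.

No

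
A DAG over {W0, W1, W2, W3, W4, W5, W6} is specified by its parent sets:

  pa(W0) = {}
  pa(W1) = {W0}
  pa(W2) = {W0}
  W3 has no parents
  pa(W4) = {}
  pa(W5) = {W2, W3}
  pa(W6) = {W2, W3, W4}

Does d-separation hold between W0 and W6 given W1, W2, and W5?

Yes

2 paths connect W0 and W6; each must be blocked for d-separation to hold:
  1. W0 → W2 → W6 — W2:chain[blocks] ⇒ blocked
  2. W0 → W2 → W5 ← W3 → W6 — W2:chain[blocks]; W5:collider[open]; W3:fork[open] ⇒ blocked
Every path is blocked, so W0 and W6 are d-separated given {W1, W2, W5}.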